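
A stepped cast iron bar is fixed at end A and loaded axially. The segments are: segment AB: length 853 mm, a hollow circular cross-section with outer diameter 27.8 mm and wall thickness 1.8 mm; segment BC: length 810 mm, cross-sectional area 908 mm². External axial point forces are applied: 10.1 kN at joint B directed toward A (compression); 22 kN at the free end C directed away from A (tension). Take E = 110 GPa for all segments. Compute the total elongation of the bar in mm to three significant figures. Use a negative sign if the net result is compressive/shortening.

0.806 mm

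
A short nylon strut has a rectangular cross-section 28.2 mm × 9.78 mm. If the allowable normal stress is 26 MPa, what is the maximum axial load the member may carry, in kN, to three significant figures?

7.17 kN

A = 275.8 mm².
P_max = σ_allow · A = 26 · 275.8 = 7171 N = 7.171 kN.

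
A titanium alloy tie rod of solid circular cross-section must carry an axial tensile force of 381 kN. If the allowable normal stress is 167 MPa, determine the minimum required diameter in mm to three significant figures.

53.9 mm

Required area A ≥ P/σ_allow = 381000/167 = 2281 mm².
For a solid circular section, d ≥ √(4A/π) = 53.9 mm.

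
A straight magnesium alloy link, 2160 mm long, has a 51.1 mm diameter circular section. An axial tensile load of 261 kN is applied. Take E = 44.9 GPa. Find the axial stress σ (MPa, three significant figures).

127 MPa

A = 2051 mm².
σ = N/A = 261000/2051 = 127.3 MPa.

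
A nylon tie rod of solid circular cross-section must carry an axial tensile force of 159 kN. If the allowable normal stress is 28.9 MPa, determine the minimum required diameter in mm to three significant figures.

83.7 mm

Required area A ≥ P/σ_allow = 159000/28.9 = 5502 mm².
For a solid circular section, d ≥ √(4A/π) = 83.7 mm.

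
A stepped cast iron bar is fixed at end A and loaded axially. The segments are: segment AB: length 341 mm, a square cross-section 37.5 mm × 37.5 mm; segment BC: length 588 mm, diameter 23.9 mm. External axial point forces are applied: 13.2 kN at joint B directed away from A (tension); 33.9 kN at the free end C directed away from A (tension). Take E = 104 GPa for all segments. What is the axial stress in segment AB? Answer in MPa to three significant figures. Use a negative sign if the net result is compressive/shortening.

33.5 MPa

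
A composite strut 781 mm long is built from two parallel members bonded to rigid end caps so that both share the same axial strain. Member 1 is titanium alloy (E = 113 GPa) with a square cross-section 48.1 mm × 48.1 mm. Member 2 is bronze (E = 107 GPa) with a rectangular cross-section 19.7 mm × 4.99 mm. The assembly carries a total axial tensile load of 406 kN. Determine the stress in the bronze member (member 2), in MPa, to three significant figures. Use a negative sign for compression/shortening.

160 MPa

A_1 = 2314 mm².
A_2 = 98.3 mm².
Equal strain + equilibrium ⇒ each member carries load in proportion to AE: A₁E₁ = 261400000 N, A₂E₂ = 10520000 N, ΣAE = 272000000 N.
σ₂ = P·E₂/ΣAE = 406000·107000/272000000 = 159.7 MPa.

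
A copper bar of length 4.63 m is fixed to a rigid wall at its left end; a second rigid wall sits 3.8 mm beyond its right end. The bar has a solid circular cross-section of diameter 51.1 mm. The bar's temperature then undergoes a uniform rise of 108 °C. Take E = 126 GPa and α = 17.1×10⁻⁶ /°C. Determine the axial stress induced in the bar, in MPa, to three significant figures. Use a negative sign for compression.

-129 MPa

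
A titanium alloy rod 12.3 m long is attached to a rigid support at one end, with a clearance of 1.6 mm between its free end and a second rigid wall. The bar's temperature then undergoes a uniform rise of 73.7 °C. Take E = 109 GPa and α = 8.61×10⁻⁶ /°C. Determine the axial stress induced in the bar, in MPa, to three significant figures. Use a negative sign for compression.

Free thermal expansion αLΔT = 8.61e-6 · 12300 · 73.7 = 7.805 mm.
The walls engage after the gap closes; constrained expansion = 7.805 − 1.6 = 6.205 mm.
The walls impose strain ε = −(6.205)/12300 = -5.0448e-04; σ = Eε = 109000 · -5.0448e-04 = -54.99 MPa.

-55.0 MPa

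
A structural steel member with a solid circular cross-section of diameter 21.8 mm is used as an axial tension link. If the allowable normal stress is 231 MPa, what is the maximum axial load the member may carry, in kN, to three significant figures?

86.2 kN

A = 373.3 mm².
P_max = σ_allow · A = 231 · 373.3 = 86220 N = 86.22 kN.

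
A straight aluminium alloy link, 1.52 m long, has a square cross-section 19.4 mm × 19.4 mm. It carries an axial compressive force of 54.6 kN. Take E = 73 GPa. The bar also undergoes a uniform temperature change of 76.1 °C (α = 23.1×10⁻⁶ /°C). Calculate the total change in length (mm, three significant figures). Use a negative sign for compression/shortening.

A = 376.4 mm².
δ_mech = NL/(AE) = -54600·1520/(376.4·73000) = -3.021 mm.
δ_thermal = αLΔT = 23.1e-6·1520·76.1 = 2.672 mm.
δ = δ_mech + δ_thermal = -0.3487 mm.

-0.349 mm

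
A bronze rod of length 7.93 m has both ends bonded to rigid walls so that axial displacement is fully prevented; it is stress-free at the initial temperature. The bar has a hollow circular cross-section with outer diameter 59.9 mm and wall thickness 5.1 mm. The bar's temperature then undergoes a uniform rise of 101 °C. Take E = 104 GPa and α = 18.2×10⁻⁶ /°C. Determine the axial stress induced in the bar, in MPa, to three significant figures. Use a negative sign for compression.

Free thermal expansion αLΔT = 18.2e-6 · 7930 · 101 = 14.58 mm.
The walls impose strain ε = −(14.58)/7930 = -1.8382e-03; σ = Eε = 104000 · -1.8382e-03 = -191.2 MPa.

-191 MPa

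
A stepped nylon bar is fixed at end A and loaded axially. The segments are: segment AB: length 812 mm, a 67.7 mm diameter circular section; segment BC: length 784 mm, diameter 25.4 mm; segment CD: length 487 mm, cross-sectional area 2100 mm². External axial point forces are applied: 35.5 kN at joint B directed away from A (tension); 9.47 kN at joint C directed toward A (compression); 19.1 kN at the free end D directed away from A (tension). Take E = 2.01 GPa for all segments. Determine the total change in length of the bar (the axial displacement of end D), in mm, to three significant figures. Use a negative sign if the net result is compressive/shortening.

14.7 mm

Internal axial forces (sectioning from the free end, tension +): N_CD = 19.1 kN, N_BC = 9.63 kN, N_AB = 45.13 kN.
A_AB = 3600 mm².
A_BC = 506.7 mm².
δ_AB = 45130·812/(3600·2010) = 5.065 mm
δ_BC = 9630·784/(506.7·2010) = 7.413 mm
δ_CD = 19100·487/(2100·2010) = 2.204 mm
δ = Σδ_i = 14.68 mm.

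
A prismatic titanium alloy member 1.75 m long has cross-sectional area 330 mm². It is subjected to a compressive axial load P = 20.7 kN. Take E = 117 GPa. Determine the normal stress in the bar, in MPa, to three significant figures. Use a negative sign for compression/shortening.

σ = N/A = -20700/330 = -62.73 MPa.

-62.7 MPa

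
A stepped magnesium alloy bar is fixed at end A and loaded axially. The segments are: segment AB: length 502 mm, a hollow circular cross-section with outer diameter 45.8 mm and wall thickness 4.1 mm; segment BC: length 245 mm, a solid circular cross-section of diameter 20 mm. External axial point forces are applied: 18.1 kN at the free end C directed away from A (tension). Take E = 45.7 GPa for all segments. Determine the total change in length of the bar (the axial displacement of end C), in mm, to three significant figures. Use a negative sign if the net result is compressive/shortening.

0.679 mm

Internal axial forces (sectioning from the free end, tension +): N_BC = 18.1 kN, N_AB = 18.1 kN.
A_AB = 537.1 mm².
A_BC = 314.2 mm².
δ_AB = 18100·502/(537.1·45700) = 0.3702 mm
δ_BC = 18100·245/(314.2·45700) = 0.3089 mm
δ = Σδ_i = 0.679 mm.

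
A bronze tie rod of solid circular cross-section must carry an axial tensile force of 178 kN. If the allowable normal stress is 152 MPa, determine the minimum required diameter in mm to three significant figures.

Required area A ≥ P/σ_allow = 178000/152 = 1171 mm².
For a solid circular section, d ≥ √(4A/π) = 38.61 mm.

38.6 mm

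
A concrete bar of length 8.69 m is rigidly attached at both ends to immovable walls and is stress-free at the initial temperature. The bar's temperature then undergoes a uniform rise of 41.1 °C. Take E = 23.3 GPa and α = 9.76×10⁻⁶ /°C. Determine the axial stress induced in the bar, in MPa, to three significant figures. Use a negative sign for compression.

-9.35 MPa

Free thermal expansion αLΔT = 9.76e-6 · 8690 · 41.1 = 3.486 mm.
The walls impose strain ε = −(3.486)/8690 = -4.0114e-04; σ = Eε = 23300 · -4.0114e-04 = -9.346 MPa.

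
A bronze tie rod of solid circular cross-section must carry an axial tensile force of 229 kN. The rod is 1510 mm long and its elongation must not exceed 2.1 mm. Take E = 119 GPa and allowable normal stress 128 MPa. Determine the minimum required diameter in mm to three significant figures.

47.7 mm

Required area A ≥ P/σ_allow = 229000/128 = 1789 mm².
For a solid circular section, d ≥ √(4A/π) = 47.73 mm.
Elongation limit: A ≥ PL/(Eδ_allow) = 229000·1510/(119000·2.1) = 1384 mm² ⇒ d ≥ 41.97 mm.
The stress limit governs.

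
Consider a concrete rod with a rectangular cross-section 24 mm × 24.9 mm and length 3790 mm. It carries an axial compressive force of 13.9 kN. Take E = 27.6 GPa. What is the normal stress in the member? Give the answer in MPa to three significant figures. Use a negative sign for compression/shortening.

A = 597.6 mm².
σ = N/A = -13900/597.6 = -23.26 MPa.

-23.3 MPa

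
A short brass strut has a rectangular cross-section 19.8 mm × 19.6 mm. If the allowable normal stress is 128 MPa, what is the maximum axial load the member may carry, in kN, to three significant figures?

49.7 kN

A = 388.1 mm².
P_max = σ_allow · A = 128 · 388.1 = 49670 N = 49.67 kN.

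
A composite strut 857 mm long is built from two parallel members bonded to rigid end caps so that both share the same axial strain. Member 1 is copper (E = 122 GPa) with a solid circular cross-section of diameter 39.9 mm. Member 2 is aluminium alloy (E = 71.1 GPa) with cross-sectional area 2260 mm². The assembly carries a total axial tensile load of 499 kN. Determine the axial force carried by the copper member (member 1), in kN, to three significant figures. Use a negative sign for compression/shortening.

A_1 = 1250 mm².
Equal strain + equilibrium ⇒ each member carries load in proportion to AE: A₁E₁ = 152500000 N, A₂E₂ = 160700000 N, ΣAE = 313200000 N.
F₁ = P·A₁E₁/ΣAE = 499000·152500000/313200000 = 243000 N.

243 kN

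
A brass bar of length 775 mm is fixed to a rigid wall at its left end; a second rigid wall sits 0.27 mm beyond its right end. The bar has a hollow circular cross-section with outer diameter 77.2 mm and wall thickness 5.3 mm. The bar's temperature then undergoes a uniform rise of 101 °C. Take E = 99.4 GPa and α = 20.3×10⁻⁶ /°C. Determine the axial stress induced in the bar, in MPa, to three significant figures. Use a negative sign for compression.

-169 MPa

Free thermal expansion αLΔT = 20.3e-6 · 775 · 101 = 1.589 mm.
The walls engage after the gap closes; constrained expansion = 1.589 − 0.27 = 1.319 mm.
The walls impose strain ε = −(1.319)/775 = -1.7019e-03; σ = Eε = 99400 · -1.7019e-03 = -169.2 MPa.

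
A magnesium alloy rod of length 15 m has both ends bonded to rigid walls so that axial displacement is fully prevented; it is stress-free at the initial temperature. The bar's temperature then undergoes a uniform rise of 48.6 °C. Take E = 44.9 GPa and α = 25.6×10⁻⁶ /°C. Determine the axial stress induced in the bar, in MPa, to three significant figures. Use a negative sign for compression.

-55.9 MPa

Free thermal expansion αLΔT = 25.6e-6 · 15000 · 48.6 = 18.66 mm.
The walls impose strain ε = −(18.66)/15000 = -1.2442e-03; σ = Eε = 44900 · -1.2442e-03 = -55.86 MPa.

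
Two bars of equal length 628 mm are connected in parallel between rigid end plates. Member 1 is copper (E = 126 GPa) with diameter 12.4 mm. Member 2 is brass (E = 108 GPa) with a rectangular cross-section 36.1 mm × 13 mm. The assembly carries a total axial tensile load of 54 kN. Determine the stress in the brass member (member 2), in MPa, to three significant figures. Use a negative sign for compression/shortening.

88.5 MPa

A_1 = 120.8 mm².
A_2 = 469.3 mm².
Equal strain + equilibrium ⇒ each member carries load in proportion to AE: A₁E₁ = 15220000 N, A₂E₂ = 50680000 N, ΣAE = 65900000 N.
σ₂ = P·E₂/ΣAE = 54000·108000/65900000 = 88.5 MPa.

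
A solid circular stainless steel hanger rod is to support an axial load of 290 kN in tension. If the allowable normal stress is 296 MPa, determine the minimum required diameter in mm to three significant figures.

Required area A ≥ P/σ_allow = 290000/296 = 979.7 mm².
For a solid circular section, d ≥ √(4A/π) = 35.32 mm.

35.3 mm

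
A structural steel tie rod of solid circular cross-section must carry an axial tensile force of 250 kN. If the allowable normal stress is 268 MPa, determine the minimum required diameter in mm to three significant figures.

34.5 mm

Required area A ≥ P/σ_allow = 250000/268 = 932.8 mm².
For a solid circular section, d ≥ √(4A/π) = 34.46 mm.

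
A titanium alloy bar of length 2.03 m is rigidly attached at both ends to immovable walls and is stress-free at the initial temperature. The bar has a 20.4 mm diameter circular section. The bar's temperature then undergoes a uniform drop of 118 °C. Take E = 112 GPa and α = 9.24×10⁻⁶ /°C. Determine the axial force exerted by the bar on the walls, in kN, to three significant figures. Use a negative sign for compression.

Free thermal expansion αLΔT = 9.24e-6 · 2030 · -118 = -2.213 mm.
The walls impose strain ε = −(-2.213)/2030 = 1.0903e-03; σ = Eε = 112000 · 1.0903e-03 = 122.1 MPa.
Wall reaction R = σ·A = 122.1·326.9 = 39910 N = 39.91 kN.

39.9 kN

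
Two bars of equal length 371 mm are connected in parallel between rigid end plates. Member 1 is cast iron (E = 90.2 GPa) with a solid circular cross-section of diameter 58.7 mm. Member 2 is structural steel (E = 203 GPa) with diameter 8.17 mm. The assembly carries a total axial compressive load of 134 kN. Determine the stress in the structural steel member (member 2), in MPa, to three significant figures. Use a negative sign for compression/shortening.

-107 MPa

A_1 = 2706 mm².
A_2 = 52.42 mm².
Equal strain + equilibrium ⇒ each member carries load in proportion to AE: A₁E₁ = 244100000 N, A₂E₂ = 10640000 N, ΣAE = 254700000 N.
σ₂ = P·E₂/ΣAE = -134000·203000/254700000 = -106.8 MPa.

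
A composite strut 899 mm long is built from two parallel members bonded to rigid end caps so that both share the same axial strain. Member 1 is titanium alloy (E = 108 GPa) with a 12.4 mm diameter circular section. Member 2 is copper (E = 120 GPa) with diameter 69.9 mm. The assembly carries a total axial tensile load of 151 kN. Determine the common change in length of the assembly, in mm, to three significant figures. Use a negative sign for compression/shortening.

A_1 = 120.8 mm².
A_2 = 3837 mm².
Equal strain + equilibrium ⇒ each member carries load in proportion to AE: A₁E₁ = 13040000 N, A₂E₂ = 460500000 N, ΣAE = 473500000 N.
δ = PL/ΣAE = 151000·899/473500000 = 0.2867 mm.

0.287 mm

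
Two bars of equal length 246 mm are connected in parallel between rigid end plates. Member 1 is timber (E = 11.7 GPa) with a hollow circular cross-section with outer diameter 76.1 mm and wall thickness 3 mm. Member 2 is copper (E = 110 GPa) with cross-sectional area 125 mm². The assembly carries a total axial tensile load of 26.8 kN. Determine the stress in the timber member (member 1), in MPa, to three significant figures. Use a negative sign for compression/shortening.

14.4 MPa

A_1 = 689 mm².
Equal strain + equilibrium ⇒ each member carries load in proportion to AE: A₁E₁ = 8061000 N, A₂E₂ = 13750000 N, ΣAE = 21810000 N.
σ₁ = P·E₁/ΣAE = 26800·11700/21810000 = 14.38 MPa.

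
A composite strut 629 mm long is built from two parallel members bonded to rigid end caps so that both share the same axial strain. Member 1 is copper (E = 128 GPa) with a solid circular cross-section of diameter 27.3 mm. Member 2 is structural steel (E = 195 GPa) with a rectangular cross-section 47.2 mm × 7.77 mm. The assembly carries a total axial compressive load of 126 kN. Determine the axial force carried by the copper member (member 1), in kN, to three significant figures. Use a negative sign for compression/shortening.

A_1 = 585.3 mm².
A_2 = 366.7 mm².
Equal strain + equilibrium ⇒ each member carries load in proportion to AE: A₁E₁ = 74920000 N, A₂E₂ = 71520000 N, ΣAE = 146400000 N.
F₁ = P·A₁E₁/ΣAE = -126000·74920000/146400000 = -64470 N.

-64.5 kN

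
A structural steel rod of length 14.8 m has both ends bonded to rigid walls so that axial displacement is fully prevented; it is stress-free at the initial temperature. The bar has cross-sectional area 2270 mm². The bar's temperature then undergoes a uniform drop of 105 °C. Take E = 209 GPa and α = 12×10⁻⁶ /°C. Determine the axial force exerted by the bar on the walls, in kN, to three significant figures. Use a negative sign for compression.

Free thermal expansion αLΔT = 12e-6 · 14800 · -105 = -18.65 mm.
The walls impose strain ε = −(-18.65)/14800 = 1.2600e-03; σ = Eε = 209000 · 1.2600e-03 = 263.3 MPa.
Wall reaction R = σ·A = 263.3·2270 = 597800 N = 597.8 kN.

598 kN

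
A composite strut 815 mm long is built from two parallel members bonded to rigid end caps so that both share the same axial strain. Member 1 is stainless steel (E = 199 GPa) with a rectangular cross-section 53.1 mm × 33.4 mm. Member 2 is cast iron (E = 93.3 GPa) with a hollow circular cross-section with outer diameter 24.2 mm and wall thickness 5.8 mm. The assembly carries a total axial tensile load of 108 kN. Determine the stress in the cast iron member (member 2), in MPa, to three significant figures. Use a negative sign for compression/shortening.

A_1 = 1774 mm².
A_2 = 335.3 mm².
Equal strain + equilibrium ⇒ each member carries load in proportion to AE: A₁E₁ = 352900000 N, A₂E₂ = 31280000 N, ΣAE = 384200000 N.
σ₂ = P·E₂/ΣAE = 108000·93300/384200000 = 26.23 MPa.

26.2 MPa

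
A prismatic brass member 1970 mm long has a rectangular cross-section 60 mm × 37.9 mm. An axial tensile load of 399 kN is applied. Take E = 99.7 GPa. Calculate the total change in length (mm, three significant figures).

A = 2274 mm².
δ_mech = NL/(AE) = 399000·1970/(2274·99700) = 3.467 mm.

3.47 mm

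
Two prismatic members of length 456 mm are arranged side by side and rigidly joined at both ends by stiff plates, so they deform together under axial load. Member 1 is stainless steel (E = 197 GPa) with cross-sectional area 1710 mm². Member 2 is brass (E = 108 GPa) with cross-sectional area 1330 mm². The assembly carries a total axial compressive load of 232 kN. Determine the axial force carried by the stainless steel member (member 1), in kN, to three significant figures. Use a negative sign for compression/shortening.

-163 kN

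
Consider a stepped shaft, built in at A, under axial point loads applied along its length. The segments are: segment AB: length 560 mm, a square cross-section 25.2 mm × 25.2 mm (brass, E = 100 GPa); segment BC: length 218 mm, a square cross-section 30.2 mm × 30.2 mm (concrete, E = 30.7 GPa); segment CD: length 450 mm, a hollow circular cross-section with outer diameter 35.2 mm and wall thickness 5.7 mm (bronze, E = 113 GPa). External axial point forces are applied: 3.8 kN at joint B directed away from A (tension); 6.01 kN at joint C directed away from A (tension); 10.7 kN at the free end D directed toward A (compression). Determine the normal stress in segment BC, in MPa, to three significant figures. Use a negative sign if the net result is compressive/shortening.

-5.14 MPa

Internal axial forces (sectioning from the free end, tension +): N_CD = -10.7 kN, N_BC = -4.69 kN, N_AB = -0.89 kN.
A_BC = 912 mm².
σ_BC = N_BC/A_BC = -4690/912 = -5.142 MPa.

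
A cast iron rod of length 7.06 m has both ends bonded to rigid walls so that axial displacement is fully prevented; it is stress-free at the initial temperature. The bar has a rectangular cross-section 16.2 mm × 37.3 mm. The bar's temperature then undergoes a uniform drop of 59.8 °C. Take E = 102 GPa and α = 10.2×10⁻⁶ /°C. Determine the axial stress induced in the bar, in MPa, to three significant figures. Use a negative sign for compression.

Free thermal expansion αLΔT = 10.2e-6 · 7060 · -59.8 = -4.306 mm.
The walls impose strain ε = −(-4.306)/7060 = 6.0996e-04; σ = Eε = 102000 · 6.0996e-04 = 62.22 MPa.

62.2 MPa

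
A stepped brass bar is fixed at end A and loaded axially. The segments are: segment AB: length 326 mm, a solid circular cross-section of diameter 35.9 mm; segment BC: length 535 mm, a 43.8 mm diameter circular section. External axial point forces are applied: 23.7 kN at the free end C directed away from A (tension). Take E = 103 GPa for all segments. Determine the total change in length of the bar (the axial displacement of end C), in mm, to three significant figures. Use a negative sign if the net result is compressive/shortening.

0.156 mm

Internal axial forces (sectioning from the free end, tension +): N_BC = 23.7 kN, N_AB = 23.7 kN.
A_AB = 1012 mm².
A_BC = 1507 mm².
δ_AB = 23700·326/(1012·103000) = 0.07411 mm
δ_BC = 23700·535/(1507·103000) = 0.0817 mm
δ = Σδ_i = 0.1558 mm.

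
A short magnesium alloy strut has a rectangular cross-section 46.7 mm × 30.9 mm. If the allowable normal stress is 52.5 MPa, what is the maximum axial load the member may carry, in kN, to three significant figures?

75.8 kN

A = 1443 mm².
P_max = σ_allow · A = 52.5 · 1443 = 75760 N = 75.76 kN.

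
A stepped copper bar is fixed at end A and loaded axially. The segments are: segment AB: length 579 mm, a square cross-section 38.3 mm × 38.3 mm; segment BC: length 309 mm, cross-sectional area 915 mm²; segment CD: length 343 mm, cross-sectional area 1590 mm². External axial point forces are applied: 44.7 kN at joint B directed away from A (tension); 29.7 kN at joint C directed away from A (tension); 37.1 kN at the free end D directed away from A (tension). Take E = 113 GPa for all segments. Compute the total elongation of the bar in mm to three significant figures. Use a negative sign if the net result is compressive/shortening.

Internal axial forces (sectioning from the free end, tension +): N_CD = 37.1 kN, N_BC = 66.8 kN, N_AB = 111.5 kN.
A_AB = 1467 mm².
δ_AB = 111500·579/(1467·113000) = 0.3895 mm
δ_BC = 66800·309/(915·113000) = 0.1996 mm
δ_CD = 37100·343/(1590·113000) = 0.07083 mm
δ = Σδ_i = 0.6599 mm.

0.660 mm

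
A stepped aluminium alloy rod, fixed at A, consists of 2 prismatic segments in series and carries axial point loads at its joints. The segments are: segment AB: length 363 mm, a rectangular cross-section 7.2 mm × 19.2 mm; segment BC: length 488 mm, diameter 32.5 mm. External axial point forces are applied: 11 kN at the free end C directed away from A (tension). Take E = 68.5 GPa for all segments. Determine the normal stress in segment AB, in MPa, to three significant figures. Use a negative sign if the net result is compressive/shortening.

Internal axial forces (sectioning from the free end, tension +): N_BC = 11 kN, N_AB = 11 kN.
A_AB = 138.2 mm².
σ_AB = N_AB/A_AB = 11000/138.2 = 79.57 MPa.

79.6 MPa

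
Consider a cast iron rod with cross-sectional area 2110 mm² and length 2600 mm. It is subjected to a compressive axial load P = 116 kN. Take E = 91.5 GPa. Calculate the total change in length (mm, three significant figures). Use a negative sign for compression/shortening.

-1.56 mm

δ_mech = NL/(AE) = -116000·2600/(2110·91500) = -1.562 mm.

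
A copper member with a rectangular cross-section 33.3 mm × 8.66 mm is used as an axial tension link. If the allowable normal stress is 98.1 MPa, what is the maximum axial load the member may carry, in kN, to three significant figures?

28.3 kN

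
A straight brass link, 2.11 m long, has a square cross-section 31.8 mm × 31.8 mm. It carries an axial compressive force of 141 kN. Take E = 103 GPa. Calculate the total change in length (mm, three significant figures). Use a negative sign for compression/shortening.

-2.86 mm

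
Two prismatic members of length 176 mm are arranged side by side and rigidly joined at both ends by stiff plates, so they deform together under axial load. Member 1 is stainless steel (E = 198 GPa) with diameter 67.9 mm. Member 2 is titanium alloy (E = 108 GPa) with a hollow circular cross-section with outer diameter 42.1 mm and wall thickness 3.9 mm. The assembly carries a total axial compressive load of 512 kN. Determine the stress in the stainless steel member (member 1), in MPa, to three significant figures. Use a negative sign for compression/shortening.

-132 MPa

A_1 = 3621 mm².
A_2 = 468 mm².
Equal strain + equilibrium ⇒ each member carries load in proportion to AE: A₁E₁ = 717000000 N, A₂E₂ = 50550000 N, ΣAE = 767500000 N.
σ₁ = P·E₁/ΣAE = -512000·198000/767500000 = -132.1 MPa.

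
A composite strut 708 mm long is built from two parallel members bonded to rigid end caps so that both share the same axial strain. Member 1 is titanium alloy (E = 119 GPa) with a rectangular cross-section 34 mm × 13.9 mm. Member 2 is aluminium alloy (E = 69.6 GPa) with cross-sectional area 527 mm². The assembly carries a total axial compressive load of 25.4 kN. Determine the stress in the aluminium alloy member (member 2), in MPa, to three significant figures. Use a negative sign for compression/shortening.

-19.0 MPa

A_1 = 472.6 mm².
Equal strain + equilibrium ⇒ each member carries load in proportion to AE: A₁E₁ = 56240000 N, A₂E₂ = 36680000 N, ΣAE = 92920000 N.
σ₂ = P·E₂/ΣAE = -25400·69600/92920000 = -19.03 MPa.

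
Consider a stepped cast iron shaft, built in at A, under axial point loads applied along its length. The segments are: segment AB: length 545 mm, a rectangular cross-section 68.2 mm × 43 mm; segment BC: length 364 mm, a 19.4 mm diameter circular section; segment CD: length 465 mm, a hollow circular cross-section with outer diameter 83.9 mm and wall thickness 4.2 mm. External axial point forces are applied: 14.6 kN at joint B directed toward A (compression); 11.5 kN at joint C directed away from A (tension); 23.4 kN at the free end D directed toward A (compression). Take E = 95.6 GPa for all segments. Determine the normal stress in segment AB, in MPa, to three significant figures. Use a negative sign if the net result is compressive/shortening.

Internal axial forces (sectioning from the free end, tension +): N_CD = -23.4 kN, N_BC = -11.9 kN, N_AB = -26.5 kN.
A_AB = 2933 mm².
σ_AB = N_AB/A_AB = -26500/2933 = -9.036 MPa.

-9.04 MPa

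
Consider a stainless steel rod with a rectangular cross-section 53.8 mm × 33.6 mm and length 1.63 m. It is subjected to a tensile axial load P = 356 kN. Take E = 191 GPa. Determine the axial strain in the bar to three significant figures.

A = 1808 mm².
σ = N/A = 196.9 MPa; ε = σ/E = 196.9/191000 = 1.031e-03.

0.00103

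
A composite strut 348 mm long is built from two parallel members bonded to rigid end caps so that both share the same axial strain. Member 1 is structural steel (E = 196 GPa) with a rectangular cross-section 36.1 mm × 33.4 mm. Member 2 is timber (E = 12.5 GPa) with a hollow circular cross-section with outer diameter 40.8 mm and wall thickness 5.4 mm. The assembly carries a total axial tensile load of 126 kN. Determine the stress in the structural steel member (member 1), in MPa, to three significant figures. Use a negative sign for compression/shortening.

101 MPa

A_1 = 1206 mm².
A_2 = 600.5 mm².
Equal strain + equilibrium ⇒ each member carries load in proportion to AE: A₁E₁ = 236300000 N, A₂E₂ = 7507000 N, ΣAE = 243800000 N.
σ₁ = P·E₁/ΣAE = 126000·196000/243800000 = 101.3 MPa.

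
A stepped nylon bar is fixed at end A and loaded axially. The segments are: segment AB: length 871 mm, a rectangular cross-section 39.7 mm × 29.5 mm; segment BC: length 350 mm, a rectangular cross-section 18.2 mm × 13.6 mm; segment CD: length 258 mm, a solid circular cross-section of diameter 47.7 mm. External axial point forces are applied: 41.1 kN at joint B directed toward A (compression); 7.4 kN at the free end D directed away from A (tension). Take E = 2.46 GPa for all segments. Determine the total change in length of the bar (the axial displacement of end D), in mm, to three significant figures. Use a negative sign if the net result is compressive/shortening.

Internal axial forces (sectioning from the free end, tension +): N_CD = 7.4 kN, N_BC = 7.4 kN, N_AB = -33.7 kN.
A_AB = 1171 mm².
A_BC = 247.5 mm².
A_CD = 1787 mm².
δ_AB = -33700·871/(1171·2460) = -10.19 mm
δ_BC = 7400·350/(247.5·2460) = 4.254 mm
δ_CD = 7400·258/(1787·2460) = 0.4343 mm
δ = Σδ_i = -5.5 mm.

-5.50 mm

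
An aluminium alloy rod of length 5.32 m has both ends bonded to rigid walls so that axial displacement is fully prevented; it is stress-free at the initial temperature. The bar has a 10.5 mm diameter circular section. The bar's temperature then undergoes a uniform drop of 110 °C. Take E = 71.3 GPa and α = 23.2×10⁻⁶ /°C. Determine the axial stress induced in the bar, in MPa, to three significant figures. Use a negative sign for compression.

182 MPa

Free thermal expansion αLΔT = 23.2e-6 · 5320 · -110 = -13.58 mm.
The walls impose strain ε = −(-13.58)/5320 = 2.5520e-03; σ = Eε = 71300 · 2.5520e-03 = 182 MPa.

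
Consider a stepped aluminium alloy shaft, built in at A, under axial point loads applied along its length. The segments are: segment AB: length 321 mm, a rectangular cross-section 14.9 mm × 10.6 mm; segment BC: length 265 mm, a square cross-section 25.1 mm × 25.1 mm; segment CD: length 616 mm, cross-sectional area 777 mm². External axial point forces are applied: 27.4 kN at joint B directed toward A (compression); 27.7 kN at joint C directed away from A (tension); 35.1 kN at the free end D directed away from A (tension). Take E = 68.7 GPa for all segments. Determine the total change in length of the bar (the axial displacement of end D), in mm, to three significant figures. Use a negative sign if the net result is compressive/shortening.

1.84 mm

Internal axial forces (sectioning from the free end, tension +): N_CD = 35.1 kN, N_BC = 62.8 kN, N_AB = 35.4 kN.
A_AB = 157.9 mm².
A_BC = 630 mm².
δ_AB = 35400·321/(157.9·68700) = 1.047 mm
δ_BC = 62800·265/(630·68700) = 0.3845 mm
δ_CD = 35100·616/(777·68700) = 0.4051 mm
δ = Σδ_i = 1.837 mm.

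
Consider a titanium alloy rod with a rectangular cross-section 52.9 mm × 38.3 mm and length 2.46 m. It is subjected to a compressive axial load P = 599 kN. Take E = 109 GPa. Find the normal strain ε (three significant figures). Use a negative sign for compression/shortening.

-0.00271

A = 2026 mm².
σ = N/A = -295.6 MPa; ε = σ/E = -295.6/109000 = -2.712e-03.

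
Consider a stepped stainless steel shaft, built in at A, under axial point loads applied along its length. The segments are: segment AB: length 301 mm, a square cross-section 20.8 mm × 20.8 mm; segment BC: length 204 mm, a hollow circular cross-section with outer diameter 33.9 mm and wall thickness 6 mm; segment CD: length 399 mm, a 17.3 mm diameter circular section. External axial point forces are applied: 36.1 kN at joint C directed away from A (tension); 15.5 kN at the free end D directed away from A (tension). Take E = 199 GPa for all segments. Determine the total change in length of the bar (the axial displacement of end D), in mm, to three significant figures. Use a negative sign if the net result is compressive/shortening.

0.413 mm

Internal axial forces (sectioning from the free end, tension +): N_CD = 15.5 kN, N_BC = 51.6 kN, N_AB = 51.6 kN.
A_AB = 432.6 mm².
A_BC = 525.9 mm².
A_CD = 235.1 mm².
δ_AB = 51600·301/(432.6·199000) = 0.1804 mm
δ_BC = 51600·204/(525.9·199000) = 0.1006 mm
δ_CD = 15500·399/(235.1·199000) = 0.1322 mm
δ = Σδ_i = 0.4132 mm.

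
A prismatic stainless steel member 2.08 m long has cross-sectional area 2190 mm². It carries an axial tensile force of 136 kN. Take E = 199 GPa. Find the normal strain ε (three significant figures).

3.12e-04

σ = N/A = 62.1 MPa; ε = σ/E = 62.1/199000 = 3.121e-04.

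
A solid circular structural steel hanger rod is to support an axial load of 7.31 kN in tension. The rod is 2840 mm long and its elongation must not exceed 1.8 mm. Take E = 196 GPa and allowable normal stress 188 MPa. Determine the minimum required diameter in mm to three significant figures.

Required area A ≥ P/σ_allow = 7310/188 = 38.88 mm².
For a solid circular section, d ≥ √(4A/π) = 7.036 mm.
Elongation limit: A ≥ PL/(Eδ_allow) = 7310·2840/(196000·1.8) = 58.84 mm² ⇒ d ≥ 8.656 mm.
The elongation limit governs.

8.66 mm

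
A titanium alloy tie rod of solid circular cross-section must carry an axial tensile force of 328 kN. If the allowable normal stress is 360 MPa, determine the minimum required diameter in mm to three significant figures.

34.1 mm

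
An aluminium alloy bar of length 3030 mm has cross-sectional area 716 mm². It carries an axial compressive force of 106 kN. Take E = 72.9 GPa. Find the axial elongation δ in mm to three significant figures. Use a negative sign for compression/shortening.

δ_mech = NL/(AE) = -106000·3030/(716·72900) = -6.153 mm.

-6.15 mm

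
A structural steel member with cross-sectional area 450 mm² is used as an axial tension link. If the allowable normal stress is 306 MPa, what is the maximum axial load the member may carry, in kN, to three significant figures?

138 kN

P_max = σ_allow · A = 306 · 450 = 137700 N = 137.7 kN.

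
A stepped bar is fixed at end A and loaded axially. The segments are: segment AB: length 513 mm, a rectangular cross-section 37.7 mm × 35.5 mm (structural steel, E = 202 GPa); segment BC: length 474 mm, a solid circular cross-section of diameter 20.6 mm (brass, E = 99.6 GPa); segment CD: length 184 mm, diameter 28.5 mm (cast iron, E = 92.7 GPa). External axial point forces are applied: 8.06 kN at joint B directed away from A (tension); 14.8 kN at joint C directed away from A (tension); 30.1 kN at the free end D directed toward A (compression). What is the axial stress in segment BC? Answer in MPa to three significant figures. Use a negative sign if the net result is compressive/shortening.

-45.9 MPa

Internal axial forces (sectioning from the free end, tension +): N_CD = -30.1 kN, N_BC = -15.3 kN, N_AB = -7.24 kN.
A_BC = 333.3 mm².
σ_BC = N_BC/A_BC = -15300/333.3 = -45.91 MPa.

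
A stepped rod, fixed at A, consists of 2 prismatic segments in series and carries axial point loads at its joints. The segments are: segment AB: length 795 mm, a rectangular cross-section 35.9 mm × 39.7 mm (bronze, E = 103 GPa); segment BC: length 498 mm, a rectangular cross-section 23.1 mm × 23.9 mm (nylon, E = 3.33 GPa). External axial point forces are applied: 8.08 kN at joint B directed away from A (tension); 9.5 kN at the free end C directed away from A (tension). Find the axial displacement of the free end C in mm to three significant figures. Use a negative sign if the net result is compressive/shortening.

Internal axial forces (sectioning from the free end, tension +): N_BC = 9.5 kN, N_AB = 17.58 kN.
A_AB = 1425 mm².
A_BC = 552.1 mm².
δ_AB = 17580·795/(1425·103000) = 0.09521 mm
δ_BC = 9500·498/(552.1·3330) = 2.573 mm
δ = Σδ_i = 2.669 mm.

2.67 mm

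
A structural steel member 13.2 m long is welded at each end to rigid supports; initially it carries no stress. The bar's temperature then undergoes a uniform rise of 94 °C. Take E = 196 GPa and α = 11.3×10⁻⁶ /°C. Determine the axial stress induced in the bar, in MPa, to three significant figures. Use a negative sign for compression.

Free thermal expansion αLΔT = 11.3e-6 · 13200 · 94 = 14.02 mm.
The walls impose strain ε = −(14.02)/13200 = -1.0622e-03; σ = Eε = 196000 · -1.0622e-03 = -208.2 MPa.

-208 MPa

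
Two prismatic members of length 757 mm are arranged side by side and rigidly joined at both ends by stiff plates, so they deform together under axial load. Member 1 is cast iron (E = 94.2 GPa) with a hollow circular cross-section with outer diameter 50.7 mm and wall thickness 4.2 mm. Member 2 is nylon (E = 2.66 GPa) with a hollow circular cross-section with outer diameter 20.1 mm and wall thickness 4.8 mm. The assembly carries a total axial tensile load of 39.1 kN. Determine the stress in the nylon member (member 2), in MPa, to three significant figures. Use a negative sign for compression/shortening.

A_1 = 613.6 mm².
A_2 = 230.7 mm².
Equal strain + equilibrium ⇒ each member carries load in proportion to AE: A₁E₁ = 57800000 N, A₂E₂ = 613700 N, ΣAE = 58410000 N.
σ₂ = P·E₂/ΣAE = 39100·2660/58410000 = 1.781 MPa.

1.78 MPa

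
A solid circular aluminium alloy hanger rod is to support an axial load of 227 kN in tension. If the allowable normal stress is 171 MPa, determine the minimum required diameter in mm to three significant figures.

Required area A ≥ P/σ_allow = 227000/171 = 1327 mm².
For a solid circular section, d ≥ √(4A/π) = 41.11 mm.

41.1 mm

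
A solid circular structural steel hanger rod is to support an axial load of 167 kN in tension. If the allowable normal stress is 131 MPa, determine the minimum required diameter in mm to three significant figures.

40.3 mm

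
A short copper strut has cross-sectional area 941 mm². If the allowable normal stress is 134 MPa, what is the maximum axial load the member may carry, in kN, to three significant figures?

P_max = σ_allow · A = 134 · 941 = 126100 N = 126.1 kN.

126 kN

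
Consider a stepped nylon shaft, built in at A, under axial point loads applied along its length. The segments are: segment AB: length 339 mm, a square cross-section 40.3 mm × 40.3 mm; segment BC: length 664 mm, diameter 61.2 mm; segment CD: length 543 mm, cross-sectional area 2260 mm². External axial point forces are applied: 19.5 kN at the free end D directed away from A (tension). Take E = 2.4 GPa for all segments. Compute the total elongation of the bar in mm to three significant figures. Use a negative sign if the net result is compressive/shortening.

Internal axial forces (sectioning from the free end, tension +): N_CD = 19.5 kN, N_BC = 19.5 kN, N_AB = 19.5 kN.
A_AB = 1624 mm².
A_BC = 2942 mm².
δ_AB = 19500·339/(1624·2400) = 1.696 mm
δ_BC = 19500·664/(2942·2400) = 1.834 mm
δ_CD = 19500·543/(2260·2400) = 1.952 mm
δ = Σδ_i = 5.482 mm.

5.48 mm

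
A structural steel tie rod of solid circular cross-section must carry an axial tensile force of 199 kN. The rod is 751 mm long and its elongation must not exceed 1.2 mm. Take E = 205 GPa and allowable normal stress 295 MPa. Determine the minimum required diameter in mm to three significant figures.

29.3 mm

Required area A ≥ P/σ_allow = 199000/295 = 674.6 mm².
For a solid circular section, d ≥ √(4A/π) = 29.31 mm.
Elongation limit: A ≥ PL/(Eδ_allow) = 199000·751/(205000·1.2) = 607.5 mm² ⇒ d ≥ 27.81 mm.
The stress limit governs.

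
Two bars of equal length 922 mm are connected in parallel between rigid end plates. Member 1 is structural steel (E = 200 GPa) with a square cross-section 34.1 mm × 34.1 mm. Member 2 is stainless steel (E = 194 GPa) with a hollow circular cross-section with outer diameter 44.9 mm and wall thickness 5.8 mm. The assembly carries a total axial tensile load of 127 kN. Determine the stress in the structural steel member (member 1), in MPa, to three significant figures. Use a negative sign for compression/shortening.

68.5 MPa

A_1 = 1163 mm².
A_2 = 712.5 mm².
Equal strain + equilibrium ⇒ each member carries load in proportion to AE: A₁E₁ = 232600000 N, A₂E₂ = 138200000 N, ΣAE = 370800000 N.
σ₁ = P·E₁/ΣAE = 127000·200000/370800000 = 68.5 MPa.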